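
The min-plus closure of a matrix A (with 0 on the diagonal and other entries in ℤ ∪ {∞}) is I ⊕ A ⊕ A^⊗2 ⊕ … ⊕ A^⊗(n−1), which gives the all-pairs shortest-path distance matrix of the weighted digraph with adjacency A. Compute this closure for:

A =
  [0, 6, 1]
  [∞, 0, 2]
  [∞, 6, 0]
Closure =
  [0, 6, 1]
  [∞, 0, 2]
  [∞, 6, 0]

This is the Floyd-Warshall all-pairs shortest-path computation. For each intermediate vertex k = 0, 1, …, 2, update dist[i][j] ← min(dist[i][j], dist[i][k] + dist[k][j]). The final matrix gives, for each (i, j), the minimum total weight of any directed path from i to j (possibly empty when i = j).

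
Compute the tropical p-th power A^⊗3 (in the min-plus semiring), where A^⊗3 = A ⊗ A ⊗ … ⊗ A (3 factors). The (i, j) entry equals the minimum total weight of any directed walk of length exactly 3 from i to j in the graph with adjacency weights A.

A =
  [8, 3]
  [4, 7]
A^⊗3 =
  [14, 10]
  [11, 14]

Each entry (A^⊗3)_ij equals the minimum over all length-3 walks i = v_0 → v_1 → … → v_3 = j of Σ_t A[v_t][v_{t+1}]. For example, for (i, j) = (0, 1) we minimise over 4 possible intermediate vertex sequences; the minimum is 10, attained along the walk 0 → 1 → 0 → 1.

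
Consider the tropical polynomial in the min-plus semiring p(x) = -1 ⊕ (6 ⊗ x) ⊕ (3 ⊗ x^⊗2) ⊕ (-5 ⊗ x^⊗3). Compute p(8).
p(8) = -1

A tropical monomial a ⊗ x^⊗i evaluates to a + i · x. Evaluating each term at x = 8:
  Term 0 contributes -1 + 0 · 8 = -1
  Term 1 contributes 6 + 1 · 8 = 14
  Term 2 contributes 3 + 2 · 8 = 19
  Term 3 contributes -5 + 3 · 8 = 19
p(8) = ⊕ of these = min[-1, 14, 19, 19] = -1.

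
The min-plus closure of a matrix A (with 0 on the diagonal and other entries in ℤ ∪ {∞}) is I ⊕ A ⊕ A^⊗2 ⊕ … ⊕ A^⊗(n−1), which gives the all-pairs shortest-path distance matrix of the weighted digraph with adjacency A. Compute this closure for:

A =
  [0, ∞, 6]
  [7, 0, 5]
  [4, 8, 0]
Closure =
  [0, 14, 6]
  [7, 0, 5]
  [4, 8, 0]

This is the Floyd-Warshall all-pairs shortest-path computation. For each intermediate vertex k = 0, 1, …, 2, update dist[i][j] ← min(dist[i][j], dist[i][k] + dist[k][j]). The final matrix gives, for each (i, j), the minimum total weight of any directed path from i to j (possibly empty when i = j).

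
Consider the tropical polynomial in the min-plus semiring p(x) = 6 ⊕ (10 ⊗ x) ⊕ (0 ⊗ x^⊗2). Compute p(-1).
p(-1) = -2

A tropical monomial a ⊗ x^⊗i evaluates to a + i · x. Evaluating each term at x = -1:
  Term 0 contributes 6 + 0 · -1 = 6
  Term 1 contributes 10 + 1 · -1 = 9
  Term 2 contributes 0 + 2 · -1 = -2
p(-1) = ⊕ of these = min[6, 9, -2] = -2.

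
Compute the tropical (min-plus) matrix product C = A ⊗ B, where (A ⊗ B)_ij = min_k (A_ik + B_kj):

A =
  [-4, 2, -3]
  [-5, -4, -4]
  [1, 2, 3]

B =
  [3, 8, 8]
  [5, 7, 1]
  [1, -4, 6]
A ⊗ B =
  [-2, -7, 3]
  [-3, -8, -3]
  [4, -1, 3]

Apply the min-plus product entry-by-entry:
  C[0][0] = min over k of (A[0][0] + B[0][0] = -4 + 3 = -1, A[0][1] + B[1][0] = 2 + 5 = 7, A[0][2] + B[2][0] = -3 + 1 = -2) = -2 (attained at k = 2)
  C[0][1] = min over k of (A[0][0] + B[0][1] = -4 + 8 = 4, A[0][1] + B[1][1] = 2 + 7 = 9, A[0][2] + B[2][1] = -3 + -4 = -7) = -7 (attained at k = 2)
  C[0][2] = min over k of (A[0][0] + B[0][2] = -4 + 8 = 4, A[0][1] + B[1][2] = 2 + 1 = 3, A[0][2] + B[2][2] = -3 + 6 = 3) = 3 (attained at k = 1)
  C[1][0] = min over k of (A[1][0] + B[0][0] = -5 + 3 = -2, A[1][1] + B[1][0] = -4 + 5 = 1, A[1][2] + B[2][0] = -4 + 1 = -3) = -3 (attained at k = 2)
  C[1][1] = min over k of (A[1][0] + B[0][1] = -5 + 8 = 3, A[1][1] + B[1][1] = -4 + 7 = 3, A[1][2] + B[2][1] = -4 + -4 = -8) = -8 (attained at k = 2)
  C[1][2] = min over k of (A[1][0] + B[0][2] = -5 + 8 = 3, A[1][1] + B[1][2] = -4 + 1 = -3, A[1][2] + B[2][2] = -4 + 6 = 2) = -3 (attained at k = 1)
  C[2][0] = min over k of (A[2][0] + B[0][0] = 1 + 3 = 4, A[2][1] + B[1][0] = 2 + 5 = 7, A[2][2] + B[2][0] = 3 + 1 = 4) = 4 (attained at k = 0)
  C[2][1] = min over k of (A[2][0] + B[0][1] = 1 + 8 = 9, A[2][1] + B[1][1] = 2 + 7 = 9, A[2][2] + B[2][1] = 3 + -4 = -1) = -1 (attained at k = 2)
  C[2][2] = min over k of (A[2][0] + B[0][2] = 1 + 8 = 9, A[2][1] + B[1][2] = 2 + 1 = 3, A[2][2] + B[2][2] = 3 + 6 = 9) = 3 (attained at k = 1)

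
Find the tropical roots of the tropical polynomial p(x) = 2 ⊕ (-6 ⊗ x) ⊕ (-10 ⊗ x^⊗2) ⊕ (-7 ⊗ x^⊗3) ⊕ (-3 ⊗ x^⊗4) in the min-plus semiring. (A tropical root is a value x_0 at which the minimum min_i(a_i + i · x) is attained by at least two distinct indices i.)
Roots: {-4, -3, 4, 8}

Each tropical root is a break point of the lower envelope of the lines y = a_i + i · x (there are 5 lines, with slopes 0, 1, ..., 4). Only the lines that attain the minimum somewhere contribute to roots; other lines are dominated. Here the surviving (envelope) indices are i = 4, i = 3, i = 2, i = 1, i = 0.
Intersections between consecutive envelope lines give the roots: for adjacent envelope indices i < j the intersection is x = (a_i − a_j) / (j − i). Reading off the sorted break points: {-4, -3, 4, 8}.
Verification: at each break x_0, at least two indices attain the minimum of min_i(a_i + i · x_0).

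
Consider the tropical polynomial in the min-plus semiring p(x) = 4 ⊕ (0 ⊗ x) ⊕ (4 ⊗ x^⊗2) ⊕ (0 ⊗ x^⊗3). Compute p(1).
p(1) = 1

A tropical monomial a ⊗ x^⊗i evaluates to a + i · x. Evaluating each term at x = 1:
  Term 0 contributes 4 + 0 · 1 = 4
  Term 1 contributes 0 + 1 · 1 = 1
  Term 2 contributes 4 + 2 · 1 = 6
  Term 3 contributes 0 + 3 · 1 = 3
p(1) = ⊕ of these = min[4, 1, 6, 3] = 1.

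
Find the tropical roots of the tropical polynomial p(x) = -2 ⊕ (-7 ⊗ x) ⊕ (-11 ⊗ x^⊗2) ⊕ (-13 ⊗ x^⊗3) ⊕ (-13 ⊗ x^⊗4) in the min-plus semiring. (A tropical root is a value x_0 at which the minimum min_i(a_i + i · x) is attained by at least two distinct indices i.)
Roots: {0, 2, 4, 5}

Each tropical root is a break point of the lower envelope of the lines y = a_i + i · x (there are 5 lines, with slopes 0, 1, ..., 4). Only the lines that attain the minimum somewhere contribute to roots; other lines are dominated. Here the surviving (envelope) indices are i = 4, i = 3, i = 2, i = 1, i = 0.
Intersections between consecutive envelope lines give the roots: for adjacent envelope indices i < j the intersection is x = (a_i − a_j) / (j − i). Reading off the sorted break points: {0, 2, 4, 5}.
Verification: at each break x_0, at least two indices attain the minimum of min_i(a_i + i · x_0).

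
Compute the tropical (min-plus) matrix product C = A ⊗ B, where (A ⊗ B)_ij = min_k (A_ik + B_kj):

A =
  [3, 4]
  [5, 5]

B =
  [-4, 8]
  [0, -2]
A ⊗ B =
  [-1, 2]
  [1, 3]

Apply the min-plus product entry-by-entry:
  C[0][0] = min over k of (A[0][0] + B[0][0] = 3 + -4 = -1, A[0][1] + B[1][0] = 4 + 0 = 4) = -1 (attained at k = 0)
  C[0][1] = min over k of (A[0][0] + B[0][1] = 3 + 8 = 11, A[0][1] + B[1][1] = 4 + -2 = 2) = 2 (attained at k = 1)
  C[1][0] = min over k of (A[1][0] + B[0][0] = 5 + -4 = 1, A[1][1] + B[1][0] = 5 + 0 = 5) = 1 (attained at k = 0)
  C[1][1] = min over k of (A[1][0] + B[0][1] = 5 + 8 = 13, A[1][1] + B[1][1] = 5 + -2 = 3) = 3 (attained at k = 1)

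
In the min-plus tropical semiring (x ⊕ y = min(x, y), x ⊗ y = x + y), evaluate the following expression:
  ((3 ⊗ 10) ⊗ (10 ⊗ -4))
((3 ⊗ 10) ⊗ (10 ⊗ -4)) = 19

Expand innermost to outermost. Recall ⊕ takes the minimum of its arguments and ⊗ takes their sum. Working out the expression ((3 ⊗ 10) ⊗ (10 ⊗ -4)) gives 19.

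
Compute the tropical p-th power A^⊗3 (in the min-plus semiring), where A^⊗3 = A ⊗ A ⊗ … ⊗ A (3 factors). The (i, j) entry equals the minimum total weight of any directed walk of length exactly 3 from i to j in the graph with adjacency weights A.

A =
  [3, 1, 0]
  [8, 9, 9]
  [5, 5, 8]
A^⊗3 =
  [8, 6, 5]
  [13, 12, 11]
  [10, 9, 8]

Each entry (A^⊗3)_ij equals the minimum over all length-3 walks i = v_0 → v_1 → … → v_3 = j of Σ_t A[v_t][v_{t+1}]. For example, for (i, j) = (0, 2) we minimise over 9 possible intermediate vertex sequences; the minimum is 5, attained along the walk 0 → 2 → 0 → 2.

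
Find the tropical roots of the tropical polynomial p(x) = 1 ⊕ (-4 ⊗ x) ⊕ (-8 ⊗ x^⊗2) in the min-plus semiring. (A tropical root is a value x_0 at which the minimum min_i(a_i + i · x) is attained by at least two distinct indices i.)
Roots: {4, 5}

Each tropical root is a break point of the lower envelope of the lines y = a_i + i · x (there are 3 lines, with slopes 0, 1, ..., 2). Only the lines that attain the minimum somewhere contribute to roots; other lines are dominated. Here the surviving (envelope) indices are i = 2, i = 1, i = 0.
Intersections between consecutive envelope lines give the roots: for adjacent envelope indices i < j the intersection is x = (a_i − a_j) / (j − i). Reading off the sorted break points: {4, 5}.
Verification: at each break x_0, at least two indices attain the minimum of min_i(a_i + i · x_0).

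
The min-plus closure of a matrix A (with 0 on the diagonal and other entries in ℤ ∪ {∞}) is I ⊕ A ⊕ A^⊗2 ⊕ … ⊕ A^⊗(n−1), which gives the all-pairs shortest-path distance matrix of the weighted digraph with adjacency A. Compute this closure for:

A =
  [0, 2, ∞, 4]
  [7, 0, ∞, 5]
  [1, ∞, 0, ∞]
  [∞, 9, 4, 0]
Closure =
  [0, 2, 8, 4]
  [7, 0, 9, 5]
  [1, 3, 0, 5]
  [5, 7, 4, 0]

This is the Floyd-Warshall all-pairs shortest-path computation. For each intermediate vertex k = 0, 1, …, 3, update dist[i][j] ← min(dist[i][j], dist[i][k] + dist[k][j]). The final matrix gives, for each (i, j), the minimum total weight of any directed path from i to j (possibly empty when i = j).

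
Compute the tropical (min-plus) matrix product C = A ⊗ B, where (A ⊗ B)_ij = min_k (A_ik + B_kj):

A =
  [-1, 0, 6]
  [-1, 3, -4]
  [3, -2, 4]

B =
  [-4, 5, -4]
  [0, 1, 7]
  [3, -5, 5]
A ⊗ B =
  [-5, 1, -5]
  [-5, -9, -5]
  [-2, -1, -1]

Apply the min-plus product entry-by-entry:
  C[0][0] = min over k of (A[0][0] + B[0][0] = -1 + -4 = -5, A[0][1] + B[1][0] = 0 + 0 = 0, A[0][2] + B[2][0] = 6 + 3 = 9) = -5 (attained at k = 0)
  C[0][1] = min over k of (A[0][0] + B[0][1] = -1 + 5 = 4, A[0][1] + B[1][1] = 0 + 1 = 1, A[0][2] + B[2][1] = 6 + -5 = 1) = 1 (attained at k = 1)
  C[0][2] = min over k of (A[0][0] + B[0][2] = -1 + -4 = -5, A[0][1] + B[1][2] = 0 + 7 = 7, A[0][2] + B[2][2] = 6 + 5 = 11) = -5 (attained at k = 0)
  C[1][0] = min over k of (A[1][0] + B[0][0] = -1 + -4 = -5, A[1][1] + B[1][0] = 3 + 0 = 3, A[1][2] + B[2][0] = -4 + 3 = -1) = -5 (attained at k = 0)
  C[1][1] = min over k of (A[1][0] + B[0][1] = -1 + 5 = 4, A[1][1] + B[1][1] = 3 + 1 = 4, A[1][2] + B[2][1] = -4 + -5 = -9) = -9 (attained at k = 2)
  C[1][2] = min over k of (A[1][0] + B[0][2] = -1 + -4 = -5, A[1][1] + B[1][2] = 3 + 7 = 10, A[1][2] + B[2][2] = -4 + 5 = 1) = -5 (attained at k = 0)
  C[2][0] = min over k of (A[2][0] + B[0][0] = 3 + -4 = -1, A[2][1] + B[1][0] = -2 + 0 = -2, A[2][2] + B[2][0] = 4 + 3 = 7) = -2 (attained at k = 1)
  C[2][1] = min over k of (A[2][0] + B[0][1] = 3 + 5 = 8, A[2][1] + B[1][1] = -2 + 1 = -1, A[2][2] + B[2][1] = 4 + -5 = -1) = -1 (attained at k = 1)
  C[2][2] = min over k of (A[2][0] + B[0][2] = 3 + -4 = -1, A[2][1] + B[1][2] = -2 + 7 = 5, A[2][2] + B[2][2] = 4 + 5 = 9) = -1 (attained at k = 0)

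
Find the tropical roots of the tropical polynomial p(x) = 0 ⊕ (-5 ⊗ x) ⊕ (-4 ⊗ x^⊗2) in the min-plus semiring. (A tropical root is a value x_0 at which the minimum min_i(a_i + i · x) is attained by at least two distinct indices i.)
Roots: {-1, 5}

Each tropical root is a break point of the lower envelope of the lines y = a_i + i · x (there are 3 lines, with slopes 0, 1, ..., 2). Only the lines that attain the minimum somewhere contribute to roots; other lines are dominated. Here the surviving (envelope) indices are i = 2, i = 1, i = 0.
Intersections between consecutive envelope lines give the roots: for adjacent envelope indices i < j the intersection is x = (a_i − a_j) / (j − i). Reading off the sorted break points: {-1, 5}.
Verification: at each break x_0, at least two indices attain the minimum of min_i(a_i + i · x_0).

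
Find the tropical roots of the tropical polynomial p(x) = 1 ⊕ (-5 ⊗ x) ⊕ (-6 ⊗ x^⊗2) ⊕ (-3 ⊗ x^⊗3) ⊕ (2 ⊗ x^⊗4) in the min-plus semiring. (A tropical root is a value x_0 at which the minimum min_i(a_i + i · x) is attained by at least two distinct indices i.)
Roots: {-5, -3, 1, 6}

Each tropical root is a break point of the lower envelope of the lines y = a_i + i · x (there are 5 lines, with slopes 0, 1, ..., 4). Only the lines that attain the minimum somewhere contribute to roots; other lines are dominated. Here the surviving (envelope) indices are i = 4, i = 3, i = 2, i = 1, i = 0.
Intersections between consecutive envelope lines give the roots: for adjacent envelope indices i < j the intersection is x = (a_i − a_j) / (j − i). Reading off the sorted break points: {-5, -3, 1, 6}.
Verification: at each break x_0, at least two indices attain the minimum of min_i(a_i + i · x_0).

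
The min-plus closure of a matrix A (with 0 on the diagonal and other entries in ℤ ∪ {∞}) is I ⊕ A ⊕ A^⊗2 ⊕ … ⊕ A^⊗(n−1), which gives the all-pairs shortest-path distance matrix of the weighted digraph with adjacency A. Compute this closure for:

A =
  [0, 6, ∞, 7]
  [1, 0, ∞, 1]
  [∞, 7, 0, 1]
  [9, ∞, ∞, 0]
Closure =
  [0, 6, ∞, 7]
  [1, 0, ∞, 1]
  [8, 7, 0, 1]
  [9, 15, ∞, 0]

This is the Floyd-Warshall all-pairs shortest-path computation. For each intermediate vertex k = 0, 1, …, 3, update dist[i][j] ← min(dist[i][j], dist[i][k] + dist[k][j]). The final matrix gives, for each (i, j), the minimum total weight of any directed path from i to j (possibly empty when i = j).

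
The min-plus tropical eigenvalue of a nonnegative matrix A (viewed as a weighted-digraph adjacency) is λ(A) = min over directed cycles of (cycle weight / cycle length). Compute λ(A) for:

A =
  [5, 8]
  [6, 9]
λ(A) = 5

Enumerate directed cycles and compute their means (weight / length). Sample:
  cycle 0 → 0: weight = 5, length = 1, mean = 5/1 ≈ 5.000
  cycle 1 → 1: weight = 9, length = 1, mean = 9/1 ≈ 9.000
  cycle 0 → 1 → 0: weight = 14, length = 2, mean = 14/2 ≈ 7.000
  cycle 1 → 0 → 1: weight = 14, length = 2, mean = 14/2 ≈ 7.000
Minimum mean = 5.000, attained e.g. along the cycle 0 → 0 with weight 5 and length 1. So λ(A) = 5/1 = 5.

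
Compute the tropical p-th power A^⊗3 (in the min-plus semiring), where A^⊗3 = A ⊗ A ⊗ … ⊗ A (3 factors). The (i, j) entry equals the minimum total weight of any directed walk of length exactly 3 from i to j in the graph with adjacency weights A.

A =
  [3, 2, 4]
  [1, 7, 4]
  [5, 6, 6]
A^⊗3 =
  [6, 5, 7]
  [4, 6, 7]
  [8, 9, 11]

Each entry (A^⊗3)_ij equals the minimum over all length-3 walks i = v_0 → v_1 → … → v_3 = j of Σ_t A[v_t][v_{t+1}]. For example, for (i, j) = (0, 2) we minimise over 9 possible intermediate vertex sequences; the minimum is 7, attained along the walk 0 → 1 → 0 → 2.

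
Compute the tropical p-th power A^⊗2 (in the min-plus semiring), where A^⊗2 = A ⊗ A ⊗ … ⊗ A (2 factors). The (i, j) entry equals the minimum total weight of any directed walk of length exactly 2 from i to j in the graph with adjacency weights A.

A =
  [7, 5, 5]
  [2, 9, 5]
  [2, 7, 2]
A^⊗2 =
  [7, 12, 7]
  [7, 7, 7]
  [4, 7, 4]

Each entry (A^⊗2)_ij equals the minimum over all length-2 walks i = v_0 → v_1 → … → v_2 = j of Σ_t A[v_t][v_{t+1}]. For example, for (i, j) = (0, 2) we minimise over 3 possible intermediate vertex sequences; the minimum is 7, attained along the walk 0 → 2 → 2.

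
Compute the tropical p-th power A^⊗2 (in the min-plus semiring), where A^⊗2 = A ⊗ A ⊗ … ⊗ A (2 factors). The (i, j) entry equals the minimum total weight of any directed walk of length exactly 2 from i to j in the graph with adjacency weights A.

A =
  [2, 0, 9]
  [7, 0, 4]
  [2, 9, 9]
A^⊗2 =
  [4, 0, 4]
  [6, 0, 4]
  [4, 2, 11]

Each entry (A^⊗2)_ij equals the minimum over all length-2 walks i = v_0 → v_1 → … → v_2 = j of Σ_t A[v_t][v_{t+1}]. For example, for (i, j) = (0, 2) we minimise over 3 possible intermediate vertex sequences; the minimum is 4, attained along the walk 0 → 1 → 2.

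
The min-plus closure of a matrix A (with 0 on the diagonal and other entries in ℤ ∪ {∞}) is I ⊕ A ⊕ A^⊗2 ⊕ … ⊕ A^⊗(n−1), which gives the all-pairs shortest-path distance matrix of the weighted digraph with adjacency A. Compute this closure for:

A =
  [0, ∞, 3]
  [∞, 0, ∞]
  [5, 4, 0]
Closure =
  [0, 7, 3]
  [∞, 0, ∞]
  [5, 4, 0]

This is the Floyd-Warshall all-pairs shortest-path computation. For each intermediate vertex k = 0, 1, …, 2, update dist[i][j] ← min(dist[i][j], dist[i][k] + dist[k][j]). The final matrix gives, for each (i, j), the minimum total weight of any directed path from i to j (possibly empty when i = j).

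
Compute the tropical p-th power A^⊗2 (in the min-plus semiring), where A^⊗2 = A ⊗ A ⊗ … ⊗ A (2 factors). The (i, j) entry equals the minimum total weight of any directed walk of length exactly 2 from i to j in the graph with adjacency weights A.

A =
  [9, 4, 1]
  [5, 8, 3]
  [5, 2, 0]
A^⊗2 =
  [6, 3, 1]
  [8, 5, 3]
  [5, 2, 0]

Each entry (A^⊗2)_ij equals the minimum over all length-2 walks i = v_0 → v_1 → … → v_2 = j of Σ_t A[v_t][v_{t+1}]. For example, for (i, j) = (0, 2) we minimise over 3 possible intermediate vertex sequences; the minimum is 1, attained along the walk 0 → 2 → 2.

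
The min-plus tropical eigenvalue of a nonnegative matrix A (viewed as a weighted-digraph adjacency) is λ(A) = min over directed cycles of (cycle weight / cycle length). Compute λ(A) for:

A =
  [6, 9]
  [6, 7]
λ(A) = 6

Enumerate directed cycles and compute their means (weight / length). Sample:
  cycle 0 → 0: weight = 6, length = 1, mean = 6/1 ≈ 6.000
  cycle 1 → 1: weight = 7, length = 1, mean = 7/1 ≈ 7.000
  cycle 0 → 1 → 0: weight = 15, length = 2, mean = 15/2 ≈ 7.500
  cycle 1 → 0 → 1: weight = 15, length = 2, mean = 15/2 ≈ 7.500
Minimum mean = 6.000, attained e.g. along the cycle 0 → 0 with weight 6 and length 1. So λ(A) = 6/1 = 6.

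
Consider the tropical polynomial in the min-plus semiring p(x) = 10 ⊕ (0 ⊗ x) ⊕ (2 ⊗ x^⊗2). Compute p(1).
p(1) = 1

A tropical monomial a ⊗ x^⊗i evaluates to a + i · x. Evaluating each term at x = 1:
  Term 0 contributes 10 + 0 · 1 = 10
  Term 1 contributes 0 + 1 · 1 = 1
  Term 2 contributes 2 + 2 · 1 = 4
p(1) = ⊕ of these = min[10, 1, 4] = 1.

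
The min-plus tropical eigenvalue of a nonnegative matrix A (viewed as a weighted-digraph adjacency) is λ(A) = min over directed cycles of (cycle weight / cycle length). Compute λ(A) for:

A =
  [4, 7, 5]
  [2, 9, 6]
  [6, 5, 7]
λ(A) = 4

Enumerate directed cycles and compute their means (weight / length). Sample:
  cycle 0 → 0: weight = 4, length = 1, mean = 4/1 ≈ 4.000
  cycle 1 → 1: weight = 9, length = 1, mean = 9/1 ≈ 9.000
  cycle 2 → 2: weight = 7, length = 1, mean = 7/1 ≈ 7.000
  cycle 0 → 1 → 0: weight = 9, length = 2, mean = 9/2 ≈ 4.500
  cycle 0 → 2 → 0: weight = 11, length = 2, mean = 11/2 ≈ 5.500
  cycle 1 → 0 → 1: weight = 9, length = 2, mean = 9/2 ≈ 4.500
Minimum mean = 4.000, attained e.g. along the cycle 0 → 0 with weight 4 and length 1. So λ(A) = 4/1 = 4.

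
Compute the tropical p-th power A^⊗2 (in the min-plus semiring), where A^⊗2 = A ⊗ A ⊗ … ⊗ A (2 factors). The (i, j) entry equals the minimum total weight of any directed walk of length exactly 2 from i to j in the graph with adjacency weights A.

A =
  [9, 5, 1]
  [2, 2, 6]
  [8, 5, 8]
A^⊗2 =
  [7, 6, 9]
  [4, 4, 3]
  [7, 7, 9]

Each entry (A^⊗2)_ij equals the minimum over all length-2 walks i = v_0 → v_1 → … → v_2 = j of Σ_t A[v_t][v_{t+1}]. For example, for (i, j) = (0, 2) we minimise over 3 possible intermediate vertex sequences; the minimum is 9, attained along the walk 0 → 2 → 2.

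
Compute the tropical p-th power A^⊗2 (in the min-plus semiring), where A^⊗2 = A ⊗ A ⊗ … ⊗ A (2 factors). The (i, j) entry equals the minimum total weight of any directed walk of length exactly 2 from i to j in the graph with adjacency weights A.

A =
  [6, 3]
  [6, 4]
A^⊗2 =
  [9, 7]
  [10, 8]

Each entry (A^⊗2)_ij equals the minimum over all length-2 walks i = v_0 → v_1 → … → v_2 = j of Σ_t A[v_t][v_{t+1}]. For example, for (i, j) = (0, 1) we minimise over 2 possible intermediate vertex sequences; the minimum is 7, attained along the walk 0 → 1 → 1.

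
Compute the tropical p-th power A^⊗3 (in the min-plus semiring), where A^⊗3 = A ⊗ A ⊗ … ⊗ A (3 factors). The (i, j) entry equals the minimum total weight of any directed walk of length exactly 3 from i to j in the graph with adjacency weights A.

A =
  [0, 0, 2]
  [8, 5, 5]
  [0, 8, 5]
A^⊗3 =
  [0, 0, 2]
  [5, 5, 7]
  [0, 0, 2]

Each entry (A^⊗3)_ij equals the minimum over all length-3 walks i = v_0 → v_1 → … → v_3 = j of Σ_t A[v_t][v_{t+1}]. For example, for (i, j) = (0, 2) we minimise over 9 possible intermediate vertex sequences; the minimum is 2, attained along the walk 0 → 0 → 0 → 2.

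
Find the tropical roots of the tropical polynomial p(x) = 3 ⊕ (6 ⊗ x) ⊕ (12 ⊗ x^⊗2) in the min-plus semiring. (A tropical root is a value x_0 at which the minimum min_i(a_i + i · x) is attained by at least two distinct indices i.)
Roots: {-6, -3}

Each tropical root is a break point of the lower envelope of the lines y = a_i + i · x (there are 3 lines, with slopes 0, 1, ..., 2). Only the lines that attain the minimum somewhere contribute to roots; other lines are dominated. Here the surviving (envelope) indices are i = 2, i = 1, i = 0.
Intersections between consecutive envelope lines give the roots: for adjacent envelope indices i < j the intersection is x = (a_i − a_j) / (j − i). Reading off the sorted break points: {-6, -3}.
Verification: at each break x_0, at least two indices attain the minimum of min_i(a_i + i · x_0).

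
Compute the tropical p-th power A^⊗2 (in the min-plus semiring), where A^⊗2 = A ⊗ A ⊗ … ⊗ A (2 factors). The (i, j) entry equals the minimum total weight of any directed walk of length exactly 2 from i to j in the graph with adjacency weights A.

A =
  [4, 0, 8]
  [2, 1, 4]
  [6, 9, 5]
A^⊗2 =
  [2, 1, 4]
  [3, 2, 5]
  [10, 6, 10]

Each entry (A^⊗2)_ij equals the minimum over all length-2 walks i = v_0 → v_1 → … → v_2 = j of Σ_t A[v_t][v_{t+1}]. For example, for (i, j) = (0, 2) we minimise over 3 possible intermediate vertex sequences; the minimum is 4, attained along the walk 0 → 1 → 2.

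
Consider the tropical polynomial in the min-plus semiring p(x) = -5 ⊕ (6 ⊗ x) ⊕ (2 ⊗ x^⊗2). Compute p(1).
p(1) = -5

A tropical monomial a ⊗ x^⊗i evaluates to a + i · x. Evaluating each term at x = 1:
  Term 0 contributes -5 + 0 · 1 = -5
  Term 1 contributes 6 + 1 · 1 = 7
  Term 2 contributes 2 + 2 · 1 = 4
p(1) = ⊕ of these = min[-5, 7, 4] = -5.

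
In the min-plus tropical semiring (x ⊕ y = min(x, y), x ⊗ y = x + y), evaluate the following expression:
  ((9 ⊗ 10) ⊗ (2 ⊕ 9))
((9 ⊗ 10) ⊗ (2 ⊕ 9)) = 21

Expand innermost to outermost. Recall ⊕ takes the minimum of its arguments and ⊗ takes their sum. Working out the expression ((9 ⊗ 10) ⊗ (2 ⊕ 9)) gives 21.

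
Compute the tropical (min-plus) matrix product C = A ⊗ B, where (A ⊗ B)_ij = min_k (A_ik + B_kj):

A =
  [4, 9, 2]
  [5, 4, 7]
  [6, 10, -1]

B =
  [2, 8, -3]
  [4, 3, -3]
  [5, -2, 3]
A ⊗ B =
  [6, 0, 1]
  [7, 5, 1]
  [4, -3, 2]

Apply the min-plus product entry-by-entry:
  C[0][0] = min over k of (A[0][0] + B[0][0] = 4 + 2 = 6, A[0][1] + B[1][0] = 9 + 4 = 13, A[0][2] + B[2][0] = 2 + 5 = 7) = 6 (attained at k = 0)
  C[0][1] = min over k of (A[0][0] + B[0][1] = 4 + 8 = 12, A[0][1] + B[1][1] = 9 + 3 = 12, A[0][2] + B[2][1] = 2 + -2 = 0) = 0 (attained at k = 2)
  C[0][2] = min over k of (A[0][0] + B[0][2] = 4 + -3 = 1, A[0][1] + B[1][2] = 9 + -3 = 6, A[0][2] + B[2][2] = 2 + 3 = 5) = 1 (attained at k = 0)
  C[1][0] = min over k of (A[1][0] + B[0][0] = 5 + 2 = 7, A[1][1] + B[1][0] = 4 + 4 = 8, A[1][2] + B[2][0] = 7 + 5 = 12) = 7 (attained at k = 0)
  C[1][1] = min over k of (A[1][0] + B[0][1] = 5 + 8 = 13, A[1][1] + B[1][1] = 4 + 3 = 7, A[1][2] + B[2][1] = 7 + -2 = 5) = 5 (attained at k = 2)
  C[1][2] = min over k of (A[1][0] + B[0][2] = 5 + -3 = 2, A[1][1] + B[1][2] = 4 + -3 = 1, A[1][2] + B[2][2] = 7 + 3 = 10) = 1 (attained at k = 1)
  C[2][0] = min over k of (A[2][0] + B[0][0] = 6 + 2 = 8, A[2][1] + B[1][0] = 10 + 4 = 14, A[2][2] + B[2][0] = -1 + 5 = 4) = 4 (attained at k = 2)
  C[2][1] = min over k of (A[2][0] + B[0][1] = 6 + 8 = 14, A[2][1] + B[1][1] = 10 + 3 = 13, A[2][2] + B[2][1] = -1 + -2 = -3) = -3 (attained at k = 2)
  C[2][2] = min over k of (A[2][0] + B[0][2] = 6 + -3 = 3, A[2][1] + B[1][2] = 10 + -3 = 7, A[2][2] + B[2][2] = -1 + 3 = 2) = 2 (attained at k = 2)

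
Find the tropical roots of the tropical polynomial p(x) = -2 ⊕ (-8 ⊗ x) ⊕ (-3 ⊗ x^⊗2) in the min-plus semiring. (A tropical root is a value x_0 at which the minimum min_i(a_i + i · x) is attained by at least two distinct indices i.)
Roots: {-5, 6}

Each tropical root is a break point of the lower envelope of the lines y = a_i + i · x (there are 3 lines, with slopes 0, 1, ..., 2). Only the lines that attain the minimum somewhere contribute to roots; other lines are dominated. Here the surviving (envelope) indices are i = 2, i = 1, i = 0.
Intersections between consecutive envelope lines give the roots: for adjacent envelope indices i < j the intersection is x = (a_i − a_j) / (j − i). Reading off the sorted break points: {-5, 6}.
Verification: at each break x_0, at least two indices attain the minimum of min_i(a_i + i · x_0).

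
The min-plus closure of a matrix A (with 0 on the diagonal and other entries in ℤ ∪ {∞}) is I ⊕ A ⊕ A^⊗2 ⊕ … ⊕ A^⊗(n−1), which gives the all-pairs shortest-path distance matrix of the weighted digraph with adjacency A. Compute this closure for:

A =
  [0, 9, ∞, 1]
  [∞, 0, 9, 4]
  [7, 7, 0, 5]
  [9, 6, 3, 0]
Closure =
  [0, 7, 4, 1]
  [13, 0, 7, 4]
  [7, 7, 0, 5]
  [9, 6, 3, 0]

This is the Floyd-Warshall all-pairs shortest-path computation. For each intermediate vertex k = 0, 1, …, 3, update dist[i][j] ← min(dist[i][j], dist[i][k] + dist[k][j]). The final matrix gives, for each (i, j), the minimum total weight of any directed path from i to j (possibly empty when i = j).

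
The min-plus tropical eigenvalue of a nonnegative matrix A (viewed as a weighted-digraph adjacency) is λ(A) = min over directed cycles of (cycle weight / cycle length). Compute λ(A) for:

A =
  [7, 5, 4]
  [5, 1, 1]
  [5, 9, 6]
λ(A) = 1

Enumerate directed cycles and compute their means (weight / length). Sample:
  cycle 0 → 0: weight = 7, length = 1, mean = 7/1 ≈ 7.000
  cycle 1 → 1: weight = 1, length = 1, mean = 1/1 ≈ 1.000
  cycle 2 → 2: weight = 6, length = 1, mean = 6/1 ≈ 6.000
  cycle 0 → 1 → 0: weight = 10, length = 2, mean = 10/2 ≈ 5.000
  cycle 0 → 2 → 0: weight = 9, length = 2, mean = 9/2 ≈ 4.500
  cycle 1 → 0 → 1: weight = 10, length = 2, mean = 10/2 ≈ 5.000
Minimum mean = 1.000, attained e.g. along the cycle 1 → 1 with weight 1 and length 1. So λ(A) = 1/1 = 1.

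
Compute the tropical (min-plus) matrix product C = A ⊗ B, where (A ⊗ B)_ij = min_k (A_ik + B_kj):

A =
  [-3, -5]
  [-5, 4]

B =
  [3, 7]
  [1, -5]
A ⊗ B =
  [-4, -10]
  [-2, -1]

Apply the min-plus product entry-by-entry:
  C[0][0] = min over k of (A[0][0] + B[0][0] = -3 + 3 = 0, A[0][1] + B[1][0] = -5 + 1 = -4) = -4 (attained at k = 1)
  C[0][1] = min over k of (A[0][0] + B[0][1] = -3 + 7 = 4, A[0][1] + B[1][1] = -5 + -5 = -10) = -10 (attained at k = 1)
  C[1][0] = min over k of (A[1][0] + B[0][0] = -5 + 3 = -2, A[1][1] + B[1][0] = 4 + 1 = 5) = -2 (attained at k = 0)
  C[1][1] = min over k of (A[1][0] + B[0][1] = -5 + 7 = 2, A[1][1] + B[1][1] = 4 + -5 = -1) = -1 (attained at k = 1)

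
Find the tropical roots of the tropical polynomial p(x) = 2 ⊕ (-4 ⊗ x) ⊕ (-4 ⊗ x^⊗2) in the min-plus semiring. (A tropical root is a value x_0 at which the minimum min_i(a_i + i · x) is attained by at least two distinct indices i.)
Roots: {0, 6}

Each tropical root is a break point of the lower envelope of the lines y = a_i + i · x (there are 3 lines, with slopes 0, 1, ..., 2). Only the lines that attain the minimum somewhere contribute to roots; other lines are dominated. Here the surviving (envelope) indices are i = 2, i = 1, i = 0.
Intersections between consecutive envelope lines give the roots: for adjacent envelope indices i < j the intersection is x = (a_i − a_j) / (j − i). Reading off the sorted break points: {0, 6}.
Verification: at each break x_0, at least two indices attain the minimum of min_i(a_i + i · x_0).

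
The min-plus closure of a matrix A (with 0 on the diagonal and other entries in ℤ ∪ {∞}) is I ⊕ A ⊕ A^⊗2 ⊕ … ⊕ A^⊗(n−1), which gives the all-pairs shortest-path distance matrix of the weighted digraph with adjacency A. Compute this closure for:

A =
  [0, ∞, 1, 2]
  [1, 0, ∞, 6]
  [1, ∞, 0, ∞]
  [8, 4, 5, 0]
Closure =
  [0, 6, 1, 2]
  [1, 0, 2, 3]
  [1, 7, 0, 3]
  [5, 4, 5, 0]

This is the Floyd-Warshall all-pairs shortest-path computation. For each intermediate vertex k = 0, 1, …, 3, update dist[i][j] ← min(dist[i][j], dist[i][k] + dist[k][j]). The final matrix gives, for each (i, j), the minimum total weight of any directed path from i to j (possibly empty when i = j).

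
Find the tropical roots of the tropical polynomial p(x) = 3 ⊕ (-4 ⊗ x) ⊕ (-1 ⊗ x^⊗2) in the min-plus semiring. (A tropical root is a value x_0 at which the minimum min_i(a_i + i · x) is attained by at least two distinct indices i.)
Roots: {-3, 7}

Each tropical root is a break point of the lower envelope of the lines y = a_i + i · x (there are 3 lines, with slopes 0, 1, ..., 2). Only the lines that attain the minimum somewhere contribute to roots; other lines are dominated. Here the surviving (envelope) indices are i = 2, i = 1, i = 0.
Intersections between consecutive envelope lines give the roots: for adjacent envelope indices i < j the intersection is x = (a_i − a_j) / (j − i). Reading off the sorted break points: {-3, 7}.
Verification: at each break x_0, at least two indices attain the minimum of min_i(a_i + i · x_0).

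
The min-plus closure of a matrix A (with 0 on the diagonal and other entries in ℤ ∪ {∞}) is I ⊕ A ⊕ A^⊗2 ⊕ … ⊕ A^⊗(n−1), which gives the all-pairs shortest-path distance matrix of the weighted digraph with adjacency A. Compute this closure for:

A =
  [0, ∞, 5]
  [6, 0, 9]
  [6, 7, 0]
Closure =
  [0, 12, 5]
  [6, 0, 9]
  [6, 7, 0]

This is the Floyd-Warshall all-pairs shortest-path computation. For each intermediate vertex k = 0, 1, …, 2, update dist[i][j] ← min(dist[i][j], dist[i][k] + dist[k][j]). The final matrix gives, for each (i, j), the minimum total weight of any directed path from i to j (possibly empty when i = j).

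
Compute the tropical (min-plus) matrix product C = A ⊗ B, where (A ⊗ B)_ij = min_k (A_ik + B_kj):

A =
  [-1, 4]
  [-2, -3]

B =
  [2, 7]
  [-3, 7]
A ⊗ B =
  [1, 6]
  [-6, 4]

Apply the min-plus product entry-by-entry:
  C[0][0] = min over k of (A[0][0] + B[0][0] = -1 + 2 = 1, A[0][1] + B[1][0] = 4 + -3 = 1) = 1 (attained at k = 0)
  C[0][1] = min over k of (A[0][0] + B[0][1] = -1 + 7 = 6, A[0][1] + B[1][1] = 4 + 7 = 11) = 6 (attained at k = 0)
  C[1][0] = min over k of (A[1][0] + B[0][0] = -2 + 2 = 0, A[1][1] + B[1][0] = -3 + -3 = -6) = -6 (attained at k = 1)
  C[1][1] = min over k of (A[1][0] + B[0][1] = -2 + 7 = 5, A[1][1] + B[1][1] = -3 + 7 = 4) = 4 (attained at k = 1)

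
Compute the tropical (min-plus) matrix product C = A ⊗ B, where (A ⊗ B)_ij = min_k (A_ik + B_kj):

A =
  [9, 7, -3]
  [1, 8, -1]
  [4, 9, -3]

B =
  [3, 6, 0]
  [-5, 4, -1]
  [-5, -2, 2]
A ⊗ B =
  [-8, -5, -1]
  [-6, -3, 1]
  [-8, -5, -1]

Apply the min-plus product entry-by-entry:
  C[0][0] = min over k of (A[0][0] + B[0][0] = 9 + 3 = 12, A[0][1] + B[1][0] = 7 + -5 = 2, A[0][2] + B[2][0] = -3 + -5 = -8) = -8 (attained at k = 2)
  C[0][1] = min over k of (A[0][0] + B[0][1] = 9 + 6 = 15, A[0][1] + B[1][1] = 7 + 4 = 11, A[0][2] + B[2][1] = -3 + -2 = -5) = -5 (attained at k = 2)
  C[0][2] = min over k of (A[0][0] + B[0][2] = 9 + 0 = 9, A[0][1] + B[1][2] = 7 + -1 = 6, A[0][2] + B[2][2] = -3 + 2 = -1) = -1 (attained at k = 2)
  C[1][0] = min over k of (A[1][0] + B[0][0] = 1 + 3 = 4, A[1][1] + B[1][0] = 8 + -5 = 3, A[1][2] + B[2][0] = -1 + -5 = -6) = -6 (attained at k = 2)
  C[1][1] = min over k of (A[1][0] + B[0][1] = 1 + 6 = 7, A[1][1] + B[1][1] = 8 + 4 = 12, A[1][2] + B[2][1] = -1 + -2 = -3) = -3 (attained at k = 2)
  C[1][2] = min over k of (A[1][0] + B[0][2] = 1 + 0 = 1, A[1][1] + B[1][2] = 8 + -1 = 7, A[1][2] + B[2][2] = -1 + 2 = 1) = 1 (attained at k = 0)
  C[2][0] = min over k of (A[2][0] + B[0][0] = 4 + 3 = 7, A[2][1] + B[1][0] = 9 + -5 = 4, A[2][2] + B[2][0] = -3 + -5 = -8) = -8 (attained at k = 2)
  C[2][1] = min over k of (A[2][0] + B[0][1] = 4 + 6 = 10, A[2][1] + B[1][1] = 9 + 4 = 13, A[2][2] + B[2][1] = -3 + -2 = -5) = -5 (attained at k = 2)
  C[2][2] = min over k of (A[2][0] + B[0][2] = 4 + 0 = 4, A[2][1] + B[1][2] = 9 + -1 = 8, A[2][2] + B[2][2] = -3 + 2 = -1) = -1 (attained at k = 2)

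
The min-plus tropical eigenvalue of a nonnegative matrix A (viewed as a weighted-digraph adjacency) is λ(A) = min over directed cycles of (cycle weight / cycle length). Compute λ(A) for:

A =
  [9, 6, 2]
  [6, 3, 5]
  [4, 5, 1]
λ(A) = 1

Enumerate directed cycles and compute their means (weight / length). Sample:
  cycle 0 → 0: weight = 9, length = 1, mean = 9/1 ≈ 9.000
  cycle 1 → 1: weight = 3, length = 1, mean = 3/1 ≈ 3.000
  cycle 2 → 2: weight = 1, length = 1, mean = 1/1 ≈ 1.000
  cycle 0 → 1 → 0: weight = 12, length = 2, mean = 12/2 ≈ 6.000
  cycle 0 → 2 → 0: weight = 6, length = 2, mean = 6/2 ≈ 3.000
  cycle 1 → 0 → 1: weight = 12, length = 2, mean = 12/2 ≈ 6.000
Minimum mean = 1.000, attained e.g. along the cycle 2 → 2 with weight 1 and length 1. So λ(A) = 1/1 = 1.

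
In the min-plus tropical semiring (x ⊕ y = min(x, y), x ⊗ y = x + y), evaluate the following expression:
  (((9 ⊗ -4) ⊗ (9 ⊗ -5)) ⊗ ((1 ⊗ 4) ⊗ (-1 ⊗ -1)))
(((9 ⊗ -4) ⊗ (9 ⊗ -5)) ⊗ ((1 ⊗ 4) ⊗ (-1 ⊗ -1))) = 12

Expand innermost to outermost. Recall ⊕ takes the minimum of its arguments and ⊗ takes their sum. Working out the expression (((9 ⊗ -4) ⊗ (9 ⊗ -5)) ⊗ ((1 ⊗ 4) ⊗ (-1 ⊗ -1))) gives 12.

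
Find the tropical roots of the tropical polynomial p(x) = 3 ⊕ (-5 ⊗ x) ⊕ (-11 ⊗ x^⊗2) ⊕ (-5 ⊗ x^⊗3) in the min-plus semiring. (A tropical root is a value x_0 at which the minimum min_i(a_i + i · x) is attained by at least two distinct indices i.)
Roots: {-6, 6, 8}

Each tropical root is a break point of the lower envelope of the lines y = a_i + i · x (there are 4 lines, with slopes 0, 1, ..., 3). Only the lines that attain the minimum somewhere contribute to roots; other lines are dominated. Here the surviving (envelope) indices are i = 3, i = 2, i = 1, i = 0.
Intersections between consecutive envelope lines give the roots: for adjacent envelope indices i < j the intersection is x = (a_i − a_j) / (j − i). Reading off the sorted break points: {-6, 6, 8}.
Verification: at each break x_0, at least two indices attain the minimum of min_i(a_i + i · x_0).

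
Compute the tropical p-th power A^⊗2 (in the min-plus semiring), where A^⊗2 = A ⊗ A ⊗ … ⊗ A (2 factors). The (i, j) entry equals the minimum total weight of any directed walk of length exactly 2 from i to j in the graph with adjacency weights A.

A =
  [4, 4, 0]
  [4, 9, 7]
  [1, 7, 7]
A^⊗2 =
  [1, 7, 4]
  [8, 8, 4]
  [5, 5, 1]

Each entry (A^⊗2)_ij equals the minimum over all length-2 walks i = v_0 → v_1 → … → v_2 = j of Σ_t A[v_t][v_{t+1}]. For example, for (i, j) = (0, 2) we minimise over 3 possible intermediate vertex sequences; the minimum is 4, attained along the walk 0 → 0 → 2.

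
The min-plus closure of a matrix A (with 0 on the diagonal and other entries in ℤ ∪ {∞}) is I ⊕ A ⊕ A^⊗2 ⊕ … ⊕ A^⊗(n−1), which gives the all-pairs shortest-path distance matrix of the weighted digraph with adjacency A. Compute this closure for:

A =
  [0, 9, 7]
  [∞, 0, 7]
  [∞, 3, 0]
Closure =
  [0, 9, 7]
  [∞, 0, 7]
  [∞, 3, 0]

This is the Floyd-Warshall all-pairs shortest-path computation. For each intermediate vertex k = 0, 1, …, 2, update dist[i][j] ← min(dist[i][j], dist[i][k] + dist[k][j]). The final matrix gives, for each (i, j), the minimum total weight of any directed path from i to j (possibly empty when i = j).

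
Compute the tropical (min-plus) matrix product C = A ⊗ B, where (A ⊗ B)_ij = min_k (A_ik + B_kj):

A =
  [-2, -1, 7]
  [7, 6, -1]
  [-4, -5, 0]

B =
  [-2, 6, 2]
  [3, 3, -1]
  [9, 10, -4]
A ⊗ B =
  [-4, 2, -2]
  [5, 9, -5]
  [-6, -2, -6]

Apply the min-plus product entry-by-entry:
  C[0][0] = min over k of (A[0][0] + B[0][0] = -2 + -2 = -4, A[0][1] + B[1][0] = -1 + 3 = 2, A[0][2] + B[2][0] = 7 + 9 = 16) = -4 (attained at k = 0)
  C[0][1] = min over k of (A[0][0] + B[0][1] = -2 + 6 = 4, A[0][1] + B[1][1] = -1 + 3 = 2, A[0][2] + B[2][1] = 7 + 10 = 17) = 2 (attained at k = 1)
  C[0][2] = min over k of (A[0][0] + B[0][2] = -2 + 2 = 0, A[0][1] + B[1][2] = -1 + -1 = -2, A[0][2] + B[2][2] = 7 + -4 = 3) = -2 (attained at k = 1)
  C[1][0] = min over k of (A[1][0] + B[0][0] = 7 + -2 = 5, A[1][1] + B[1][0] = 6 + 3 = 9, A[1][2] + B[2][0] = -1 + 9 = 8) = 5 (attained at k = 0)
  C[1][1] = min over k of (A[1][0] + B[0][1] = 7 + 6 = 13, A[1][1] + B[1][1] = 6 + 3 = 9, A[1][2] + B[2][1] = -1 + 10 = 9) = 9 (attained at k = 1)
  C[1][2] = min over k of (A[1][0] + B[0][2] = 7 + 2 = 9, A[1][1] + B[1][2] = 6 + -1 = 5, A[1][2] + B[2][2] = -1 + -4 = -5) = -5 (attained at k = 2)
  C[2][0] = min over k of (A[2][0] + B[0][0] = -4 + -2 = -6, A[2][1] + B[1][0] = -5 + 3 = -2, A[2][2] + B[2][0] = 0 + 9 = 9) = -6 (attained at k = 0)
  C[2][1] = min over k of (A[2][0] + B[0][1] = -4 + 6 = 2, A[2][1] + B[1][1] = -5 + 3 = -2, A[2][2] + B[2][1] = 0 + 10 = 10) = -2 (attained at k = 1)
  C[2][2] = min over k of (A[2][0] + B[0][2] = -4 + 2 = -2, A[2][1] + B[1][2] = -5 + -1 = -6, A[2][2] + B[2][2] = 0 + -4 = -4) = -6 (attained at k = 1)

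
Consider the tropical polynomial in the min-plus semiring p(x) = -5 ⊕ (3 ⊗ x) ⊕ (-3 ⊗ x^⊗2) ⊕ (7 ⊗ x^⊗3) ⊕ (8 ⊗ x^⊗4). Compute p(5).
p(5) = -5

A tropical monomial a ⊗ x^⊗i evaluates to a + i · x. Evaluating each term at x = 5:
  Term 0 contributes -5 + 0 · 5 = -5
  Term 1 contributes 3 + 1 · 5 = 8
  Term 2 contributes -3 + 2 · 5 = 7
  Term 3 contributes 7 + 3 · 5 = 22
  Term 4 contributes 8 + 4 · 5 = 28
p(5) = ⊕ of these = min[-5, 8, 7, 22, 28] = -5.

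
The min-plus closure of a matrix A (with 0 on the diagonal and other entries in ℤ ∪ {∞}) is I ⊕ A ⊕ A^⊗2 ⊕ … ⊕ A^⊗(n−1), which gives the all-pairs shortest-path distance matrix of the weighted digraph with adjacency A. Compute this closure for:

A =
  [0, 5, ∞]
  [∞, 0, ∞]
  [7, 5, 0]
Closure =
  [0, 5, ∞]
  [∞, 0, ∞]
  [7, 5, 0]

This is the Floyd-Warshall all-pairs shortest-path computation. For each intermediate vertex k = 0, 1, …, 2, update dist[i][j] ← min(dist[i][j], dist[i][k] + dist[k][j]). The final matrix gives, for each (i, j), the minimum total weight of any directed path from i to j (possibly empty when i = j).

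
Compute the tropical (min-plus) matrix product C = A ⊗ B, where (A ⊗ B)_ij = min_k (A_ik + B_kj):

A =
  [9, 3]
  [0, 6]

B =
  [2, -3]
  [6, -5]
A ⊗ B =
  [9, -2]
  [2, -3]

Apply the min-plus product entry-by-entry:
  C[0][0] = min over k of (A[0][0] + B[0][0] = 9 + 2 = 11, A[0][1] + B[1][0] = 3 + 6 = 9) = 9 (attained at k = 1)
  C[0][1] = min over k of (A[0][0] + B[0][1] = 9 + -3 = 6, A[0][1] + B[1][1] = 3 + -5 = -2) = -2 (attained at k = 1)
  C[1][0] = min over k of (A[1][0] + B[0][0] = 0 + 2 = 2, A[1][1] + B[1][0] = 6 + 6 = 12) = 2 (attained at k = 0)
  C[1][1] = min over k of (A[1][0] + B[0][1] = 0 + -3 = -3, A[1][1] + B[1][1] = 6 + -5 = 1) = -3 (attained at k = 0)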